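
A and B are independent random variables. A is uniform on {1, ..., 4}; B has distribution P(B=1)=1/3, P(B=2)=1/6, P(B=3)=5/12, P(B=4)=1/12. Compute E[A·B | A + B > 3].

127/19

P(A + B > 3) = 19/24.
Summing AB·P(x,y) over outcomes with A + B > 3 gives 127/24.
E[A·B | A + B > 3] = (127/24) / (19/24) = 127/19.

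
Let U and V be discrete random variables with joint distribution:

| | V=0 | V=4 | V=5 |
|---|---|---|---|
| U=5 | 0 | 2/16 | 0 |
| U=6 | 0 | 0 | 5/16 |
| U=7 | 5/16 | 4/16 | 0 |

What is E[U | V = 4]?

P(V = 4) = 3/8.
Σ U·P over the event = 5·(2/16) + 7·(4/16) = 19/8.
E[U | V = 4] = (19/8) / (3/8) = 19/3.

19/3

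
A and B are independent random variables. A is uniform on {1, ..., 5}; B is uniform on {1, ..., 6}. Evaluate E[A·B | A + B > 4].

25/2

P(A + B > 4) = 4/5.
Summing AB·P(x,y) over outcomes with A + B > 4 gives 10.
E[A·B | A + B > 4] = (10) / (4/5) = 25/2.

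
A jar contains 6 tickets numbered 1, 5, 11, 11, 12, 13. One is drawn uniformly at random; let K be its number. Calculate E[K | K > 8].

47/4

P(K > 8) = 2/3.
Σ over the event: 11·1/3 + 12·1/6 + 13·1/6 = 47/6.
E[K | K > 8] = (47/6) / (2/3) = 47/4.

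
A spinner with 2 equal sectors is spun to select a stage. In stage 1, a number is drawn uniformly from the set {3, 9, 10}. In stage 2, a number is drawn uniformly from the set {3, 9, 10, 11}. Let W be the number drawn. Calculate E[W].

187/24

E[W | stage 1] = (3+9+10)/3 = 22/3.
E[W | stage 2] = (3+9+10+11)/4 = 33/4.
E[W] = (1/2)·(22/3) + (1/2)·(33/4) = 187/24.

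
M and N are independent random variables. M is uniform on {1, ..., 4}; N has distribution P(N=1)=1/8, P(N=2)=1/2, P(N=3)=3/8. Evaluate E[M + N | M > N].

P(M > N) = 7/16.
Summing (M+N)·P(x,y) over outcomes with M > N gives 77/32.
E[M + N | M > N] = (77/32) / (7/16) = 11/2.

11/2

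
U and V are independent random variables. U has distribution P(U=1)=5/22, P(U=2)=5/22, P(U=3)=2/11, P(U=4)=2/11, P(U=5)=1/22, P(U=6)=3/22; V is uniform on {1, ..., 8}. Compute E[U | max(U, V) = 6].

P(max(U, V) = 6) = 37/176.
Summing U·P(x,y) over outcomes with max(U, V) = 6 gives 39/44.
E[U | max(U, V) = 6] = (39/44) / (37/176) = 156/37.

156/37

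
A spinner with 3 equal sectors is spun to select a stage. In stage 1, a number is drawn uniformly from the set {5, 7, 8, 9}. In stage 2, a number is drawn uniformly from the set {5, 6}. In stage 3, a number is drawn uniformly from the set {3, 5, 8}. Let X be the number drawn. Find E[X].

E[X | stage 1] = (5+7+8+9)/4 = 29/4.
E[X | stage 2] = (5+6)/2 = 11/2.
E[X | stage 3] = (3+5+8)/3 = 16/3.
E[X] = (1/3)·(29/4) + (1/3)·(11/2) + (1/3)·(16/3) = 217/36.

217/36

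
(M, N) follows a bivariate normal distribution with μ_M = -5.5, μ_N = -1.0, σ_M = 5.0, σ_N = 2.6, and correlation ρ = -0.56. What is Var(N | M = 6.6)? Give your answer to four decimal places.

Var(N | M=x) = (1 − ρ²)·σ_N².
Var(N | M=6.6) = (2.6)²·(1 − (-0.56)²) = 6.76·0.6864 = 4.6401.

4.6401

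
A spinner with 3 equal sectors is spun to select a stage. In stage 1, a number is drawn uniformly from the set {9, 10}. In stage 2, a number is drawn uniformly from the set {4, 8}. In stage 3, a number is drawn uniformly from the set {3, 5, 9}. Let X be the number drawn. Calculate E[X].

127/18

E[X | stage 1] = (9+10)/2 = 19/2.
E[X | stage 2] = (4+8)/2 = 6.
E[X | stage 3] = (3+5+9)/3 = 17/3.
By the law of total expectation,
E[X] = (1/3)·(19/2) + (1/3)·(6) + (1/3)·(17/3) = 127/18.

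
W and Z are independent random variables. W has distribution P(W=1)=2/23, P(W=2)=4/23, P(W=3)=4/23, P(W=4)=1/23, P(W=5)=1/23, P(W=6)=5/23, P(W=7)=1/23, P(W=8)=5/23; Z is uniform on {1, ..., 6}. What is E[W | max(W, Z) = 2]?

9/5

P(max(W, Z) = 2) = 5/69.
Summing W·P(x,y) over outcomes with max(W, Z) = 2 gives 3/23.
E[W | max(W, Z) = 2] = (3/23) / (5/69) = 9/5.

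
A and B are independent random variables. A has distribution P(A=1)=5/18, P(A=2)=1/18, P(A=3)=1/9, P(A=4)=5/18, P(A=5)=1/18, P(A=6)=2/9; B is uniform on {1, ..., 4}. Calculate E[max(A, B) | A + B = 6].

P(A + B = 6) = 1/8.
Summing max(A,B)·P(x,y) over outcomes with A + B = 6 gives 35/72.
E[max(A, B) | A + B = 6] = (35/72) / (1/8) = 35/9.

35/9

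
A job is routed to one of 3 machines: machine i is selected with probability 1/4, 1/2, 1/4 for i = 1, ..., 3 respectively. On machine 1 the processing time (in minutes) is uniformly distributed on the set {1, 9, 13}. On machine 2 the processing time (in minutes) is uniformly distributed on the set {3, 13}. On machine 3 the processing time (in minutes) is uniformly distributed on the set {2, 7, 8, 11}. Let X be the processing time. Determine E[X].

E[X | machine 1] = (1+9+13)/3 = 23/3.
E[X | machine 2] = (3+13)/2 = 8.
E[X | machine 3] = (2+7+8+11)/4 = 7.
E[X] = (1/4)·(23/3) + (1/2)·(8) + (1/4)·(7) = 23/3.

23/3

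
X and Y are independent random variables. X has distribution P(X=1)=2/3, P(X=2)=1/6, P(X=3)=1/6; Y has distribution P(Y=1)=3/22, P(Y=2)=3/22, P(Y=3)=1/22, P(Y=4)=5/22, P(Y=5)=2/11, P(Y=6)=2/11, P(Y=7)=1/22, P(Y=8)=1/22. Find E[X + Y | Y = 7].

P(Y = 7) = 1/22.
Summing (X+Y)·P(x,y) over outcomes with Y = 7 gives 17/44.
E[X + Y | Y = 7] = (17/44) / (1/22) = 17/2.

17/2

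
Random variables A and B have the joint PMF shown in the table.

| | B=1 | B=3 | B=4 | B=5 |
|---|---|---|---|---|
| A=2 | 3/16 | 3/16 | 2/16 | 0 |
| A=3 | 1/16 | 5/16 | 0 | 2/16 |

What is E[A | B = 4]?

P(B = 4) = 1/8.
Summing A·P(A=x,B=y) over the conditioning event gives 1/4.
E[A | B = 4] = (1/4) / (1/8) = 2.

2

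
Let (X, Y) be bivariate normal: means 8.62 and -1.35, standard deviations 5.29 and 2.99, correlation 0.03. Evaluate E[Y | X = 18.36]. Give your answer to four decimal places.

E[Y | X=x] = μ_Y + ρ(σ_Y/σ_X)(x − μ_X) for jointly normal variables.
E[Y | X=18.36] = -1.35 + (0.03)·(2.99/5.29)·(18.36 − (8.62)) = -1.35 + (0.016957)·(9.74) = -1.1848.

-1.1848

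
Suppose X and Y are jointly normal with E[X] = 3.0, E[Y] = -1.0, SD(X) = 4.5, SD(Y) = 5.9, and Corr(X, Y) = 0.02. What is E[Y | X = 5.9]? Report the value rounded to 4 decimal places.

The regression of Y on X has slope ρ·σ_Y/σ_X and passes through (μ_X, μ_Y).
E[Y | X=5.9] = -1.0 + (0.02)·(5.9/4.5)·(5.9 − (3.0)) = -1.0 + (0.026222)·(2.9) = -0.9240.

-0.9240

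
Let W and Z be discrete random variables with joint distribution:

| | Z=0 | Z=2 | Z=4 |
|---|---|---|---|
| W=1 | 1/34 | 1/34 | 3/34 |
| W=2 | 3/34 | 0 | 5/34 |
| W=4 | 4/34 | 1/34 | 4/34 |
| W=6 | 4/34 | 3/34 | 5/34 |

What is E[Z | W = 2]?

P(W = 2) = 4/17.
Σ Z·P over the event = 0·(3/34) + 4·(5/34) = 10/17.
E[Z | W = 2] = (10/17) / (4/17) = 5/2.

5/2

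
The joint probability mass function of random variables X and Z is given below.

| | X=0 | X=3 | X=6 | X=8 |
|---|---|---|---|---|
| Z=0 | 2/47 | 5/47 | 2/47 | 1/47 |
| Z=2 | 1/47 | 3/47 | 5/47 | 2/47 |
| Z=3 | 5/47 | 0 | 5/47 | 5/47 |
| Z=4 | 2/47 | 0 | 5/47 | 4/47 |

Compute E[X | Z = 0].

P(Z = 0) = 10/47.
Σ X·P over the event = 0·(2/47) + 3·(5/47) + 6·(2/47) + 8·(1/47) = 35/47.
E[X | Z = 0] = (35/47) / (10/47) = 7/2.

7/2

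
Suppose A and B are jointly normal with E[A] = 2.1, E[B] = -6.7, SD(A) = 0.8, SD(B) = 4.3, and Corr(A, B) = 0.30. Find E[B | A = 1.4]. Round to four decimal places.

The regression of B on A has slope ρ·σ_B/σ_A and passes through (μ_A, μ_B).
E[B | A=1.4] = -6.7 + (0.30)·(4.3/0.8)·(1.4 − (2.1)) = -6.7 + (1.6125)·(-0.7) = -7.8288.

-7.8288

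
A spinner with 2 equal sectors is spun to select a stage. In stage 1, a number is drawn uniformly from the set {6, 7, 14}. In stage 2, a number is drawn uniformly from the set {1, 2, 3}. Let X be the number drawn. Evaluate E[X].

11/2

E[X | stage 1] = (6+7+14)/3 = 9.
E[X | stage 2] = (1+2+3)/3 = 2.
By the law of total expectation,
E[X] = (1/2)·(9) + (1/2)·(2) = 11/2.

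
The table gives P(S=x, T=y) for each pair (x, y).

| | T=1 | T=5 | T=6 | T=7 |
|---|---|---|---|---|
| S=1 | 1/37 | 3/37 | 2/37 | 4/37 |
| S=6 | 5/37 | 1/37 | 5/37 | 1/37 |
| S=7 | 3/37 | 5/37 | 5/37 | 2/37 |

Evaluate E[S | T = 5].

44/9

P(T = 5) = 9/37.
Σ S·P over the event = 1·(3/37) + 6·(1/37) + 7·(5/37) = 44/37.
E[S | T = 5] = (44/37) / (9/37) = 44/9.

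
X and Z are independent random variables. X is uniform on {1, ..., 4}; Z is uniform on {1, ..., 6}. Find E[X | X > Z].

10/3

Outcomes with X > Z: (2,1), (3,1), (3,2), (4,1), (4,2), (4,3), each with probability 1/24.
E[X | X > Z] = (2 + 3 + 3 + 4 + 4 + 4) / 6 = 10/3.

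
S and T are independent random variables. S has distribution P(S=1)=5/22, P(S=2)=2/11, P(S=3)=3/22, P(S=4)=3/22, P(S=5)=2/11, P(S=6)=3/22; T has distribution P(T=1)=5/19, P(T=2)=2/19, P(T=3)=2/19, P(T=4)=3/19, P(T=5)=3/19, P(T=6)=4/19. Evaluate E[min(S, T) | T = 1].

P(T = 1) = 5/19.
Summing min(S,T)·P(x,y) over outcomes with T = 1 gives 5/19.
E[min(S, T) | T = 1] = (5/19) / (5/19) = 1.

1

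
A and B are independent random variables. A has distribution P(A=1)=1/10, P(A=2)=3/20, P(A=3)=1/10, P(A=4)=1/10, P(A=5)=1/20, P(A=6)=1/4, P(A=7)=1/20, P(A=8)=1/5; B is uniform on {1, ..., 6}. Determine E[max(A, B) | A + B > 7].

475/72

P(A + B > 7) = 3/5.
Summing max(A,B)·P(x,y) over outcomes with A + B > 7 gives 95/24.
E[max(A, B) | A + B > 7] = (95/24) / (3/5) = 475/72.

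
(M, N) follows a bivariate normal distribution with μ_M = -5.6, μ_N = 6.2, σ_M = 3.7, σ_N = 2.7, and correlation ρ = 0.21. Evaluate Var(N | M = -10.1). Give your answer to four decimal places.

The conditional variance in a bivariate normal is σ_N²(1 − ρ²), independent of x.
Var(N | M=-10.1) = (2.7)²·(1 − (0.21)²) = 7.29·0.9559 = 6.9685.

6.9685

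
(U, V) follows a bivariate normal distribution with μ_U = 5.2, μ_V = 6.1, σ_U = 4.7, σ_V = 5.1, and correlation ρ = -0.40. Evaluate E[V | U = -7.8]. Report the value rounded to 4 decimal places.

The regression of V on U has slope ρ·σ_V/σ_U and passes through (μ_U, μ_V).
E[V | U=-7.8] = 6.1 + (-0.40)·(5.1/4.7)·(-7.8 − (5.2)) = 6.1 + (-0.434043)·(-13) = 11.7426.

11.7426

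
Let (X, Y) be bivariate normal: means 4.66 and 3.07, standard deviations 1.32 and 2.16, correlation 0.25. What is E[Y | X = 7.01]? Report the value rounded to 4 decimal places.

E[Y | X=x] = μ_Y + ρ(σ_Y/σ_X)(x − μ_X) for jointly normal variables.
E[Y | X=7.01] = 3.07 + (0.25)·(2.16/1.32)·(7.01 − (4.66)) = 3.07 + (0.40909)·(2.35) = 4.0314.

4.0314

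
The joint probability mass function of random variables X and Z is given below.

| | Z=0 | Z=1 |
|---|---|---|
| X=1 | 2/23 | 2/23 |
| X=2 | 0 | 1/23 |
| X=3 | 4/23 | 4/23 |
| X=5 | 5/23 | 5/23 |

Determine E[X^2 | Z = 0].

163/11

P(Z = 0) = 11/23.
Σ X^2·P over the event = 1·(2/23) + 9·(4/23) + 25·(5/23) = 163/23.
E[X^2 | Z = 0] = (163/23) / (11/23) = 163/11.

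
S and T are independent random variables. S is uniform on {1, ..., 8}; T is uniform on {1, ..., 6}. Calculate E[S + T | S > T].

79/9

P(S > T) = 9/16.
Summing (S+T)·P(x,y) over outcomes with S > T gives 79/16.
E[S + T | S > T] = (79/16) / (9/16) = 79/9.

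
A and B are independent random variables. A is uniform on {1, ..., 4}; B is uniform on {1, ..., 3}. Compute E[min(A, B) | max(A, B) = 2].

4/3

P(max(A, B) = 2) = 1/4.
Summing min(A,B)·P(x,y) over outcomes with max(A, B) = 2 gives 1/3.
E[min(A, B) | max(A, B) = 2] = (1/3) / (1/4) = 4/3.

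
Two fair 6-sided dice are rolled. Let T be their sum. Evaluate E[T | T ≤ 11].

P(T ≤ 11) = 35/36.
E[T | T ≤ 11] = (20/3) / (35/36) = 48/7.

48/7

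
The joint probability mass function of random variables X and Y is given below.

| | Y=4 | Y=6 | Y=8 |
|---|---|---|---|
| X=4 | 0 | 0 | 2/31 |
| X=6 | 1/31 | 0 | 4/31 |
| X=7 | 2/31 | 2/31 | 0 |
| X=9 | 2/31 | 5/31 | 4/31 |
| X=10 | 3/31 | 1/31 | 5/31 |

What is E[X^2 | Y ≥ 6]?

P(Y ≥ 6) = 23/31.
Summing X^2·P(X=x,Y=y) over the conditioning event gives 1603/31.
E[X^2 | Y ≥ 6] = (1603/31) / (23/31) = 1603/23.

1603/23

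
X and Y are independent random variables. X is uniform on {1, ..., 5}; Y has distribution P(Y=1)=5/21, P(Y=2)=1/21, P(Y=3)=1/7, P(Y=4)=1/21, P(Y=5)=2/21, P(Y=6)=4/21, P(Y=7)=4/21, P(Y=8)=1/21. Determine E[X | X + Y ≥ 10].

P(X + Y ≥ 10) = 26/105.
Summing X·P(x,y) over outcomes with X + Y ≥ 10 gives 36/35.
E[X | X + Y ≥ 10] = (36/35) / (26/105) = 54/13.

54/13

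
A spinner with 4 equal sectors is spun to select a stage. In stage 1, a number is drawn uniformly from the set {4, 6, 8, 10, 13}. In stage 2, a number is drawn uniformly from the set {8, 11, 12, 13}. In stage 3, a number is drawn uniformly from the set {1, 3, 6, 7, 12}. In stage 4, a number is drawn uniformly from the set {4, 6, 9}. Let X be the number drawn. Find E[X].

47/6

E[X | stage 1] = (4+6+8+10+13)/5 = 41/5.
E[X | stage 2] = (8+11+12+13)/4 = 11.
E[X | stage 3] = (1+3+6+7+12)/5 = 29/5.
E[X | stage 4] = (4+6+9)/3 = 19/3.
E[X] = (1/4)·(41/5) + (1/4)·(11) + (1/4)·(29/5) + (1/4)·(19/3) = 47/6.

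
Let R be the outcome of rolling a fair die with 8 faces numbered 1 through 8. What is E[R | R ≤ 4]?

Given R ≤ 4, R is equally likely to be any of {1, 2, 3, 4}.
E[R | R ≤ 4] = (1 + 2 + 3 + 4) / 4 = 5/2.

5/2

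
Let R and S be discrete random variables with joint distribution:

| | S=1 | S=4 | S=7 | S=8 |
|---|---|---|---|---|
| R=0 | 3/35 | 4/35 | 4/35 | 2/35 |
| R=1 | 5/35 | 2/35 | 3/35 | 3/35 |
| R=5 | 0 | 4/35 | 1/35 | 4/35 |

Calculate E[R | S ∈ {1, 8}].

28/17

P(S ∈ {1, 8}) = 17/35.
Σ R·P over the event = 0·(3/35) + 0·(2/35) + 1·(5/35) + 1·(3/35) + 5·(4/35) = 4/5.
E[R | S ∈ {1, 8}] = (4/5) / (17/35) = 28/17.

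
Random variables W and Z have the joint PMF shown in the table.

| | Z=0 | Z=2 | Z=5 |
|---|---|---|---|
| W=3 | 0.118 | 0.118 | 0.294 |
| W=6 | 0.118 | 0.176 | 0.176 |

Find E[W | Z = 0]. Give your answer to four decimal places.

4.5000

P(Z = 0) = 0.236.
Summing W·P(W=x,Z=y) over the conditioning event gives 1.062.
E[W | Z = 0] = (1.062) / (0.236) = 4.5000.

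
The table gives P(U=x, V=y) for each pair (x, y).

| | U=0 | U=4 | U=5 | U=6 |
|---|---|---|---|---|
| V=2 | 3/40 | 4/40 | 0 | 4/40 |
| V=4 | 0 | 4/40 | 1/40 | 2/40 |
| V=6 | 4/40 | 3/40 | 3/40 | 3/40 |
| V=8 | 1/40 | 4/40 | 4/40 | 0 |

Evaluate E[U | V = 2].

40/11

P(V = 2) = 11/40.
Σ U·P over the event = 0·(3/40) + 4·(4/40) + 6·(4/40) = 1.
E[U | V = 2] = (1) / (11/40) = 40/11.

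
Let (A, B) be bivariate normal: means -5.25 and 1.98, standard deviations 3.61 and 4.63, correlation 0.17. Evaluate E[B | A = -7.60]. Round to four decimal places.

1.4676

For a bivariate normal, E[B | A=x] = μ_B + ρ·(σ_B/σ_A)·(x − μ_A).
E[B | A=-7.60] = 1.98 + (0.17)·(4.63/3.61)·(-7.60 − (-5.25)) = 1.98 + (0.21803)·(-2.35) = 1.4676.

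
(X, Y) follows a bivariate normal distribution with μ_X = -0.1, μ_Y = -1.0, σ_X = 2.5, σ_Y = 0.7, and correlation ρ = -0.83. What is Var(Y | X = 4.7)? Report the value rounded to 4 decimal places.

For a bivariate normal, Var(Y | X=x) = σ_Y²(1 − ρ²).
Var(Y | X=4.7) = (0.7)²·(1 − (-0.83)²) = 0.49·0.3111 = 0.1524.

0.1524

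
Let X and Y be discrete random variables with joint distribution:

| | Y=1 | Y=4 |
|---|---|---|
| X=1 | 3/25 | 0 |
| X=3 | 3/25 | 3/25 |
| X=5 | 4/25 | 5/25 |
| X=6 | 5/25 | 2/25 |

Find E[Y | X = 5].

P(X = 5) = 9/25.
Σ Y·P over the event = 1·(4/25) + 4·(5/25) = 24/25.
E[Y | X = 5] = (24/25) / (9/25) = 8/3.

8/3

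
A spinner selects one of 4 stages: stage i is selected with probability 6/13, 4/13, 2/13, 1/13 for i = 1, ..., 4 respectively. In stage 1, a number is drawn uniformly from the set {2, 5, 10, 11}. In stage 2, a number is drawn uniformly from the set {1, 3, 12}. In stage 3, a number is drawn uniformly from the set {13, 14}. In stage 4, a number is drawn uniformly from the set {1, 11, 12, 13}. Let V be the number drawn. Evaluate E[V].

E[V | stage 1] = (2+5+10+11)/4 = 7.
E[V | stage 2] = (1+3+12)/3 = 16/3.
E[V | stage 3] = (13+14)/2 = 27/2.
E[V | stage 4] = (1+11+12+13)/4 = 37/4.
By the law of total expectation,
E[V] = (6/13)·(7) + (4/13)·(16/3) + (2/13)·(27/2) + (1/13)·(37/4) = 1195/156.

1195/156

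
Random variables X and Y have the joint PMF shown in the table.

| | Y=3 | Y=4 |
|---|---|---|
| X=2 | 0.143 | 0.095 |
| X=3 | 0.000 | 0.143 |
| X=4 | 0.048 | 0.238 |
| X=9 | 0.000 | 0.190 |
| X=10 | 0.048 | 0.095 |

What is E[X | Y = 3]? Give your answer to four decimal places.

4.0084

P(Y = 3) = 0.239.
Σ X·P over the event = 2·(0.143) + 4·(0.048) + 10·(0.048) = 0.958.
E[X | Y = 3] = (0.958) / (0.239) = 4.0084.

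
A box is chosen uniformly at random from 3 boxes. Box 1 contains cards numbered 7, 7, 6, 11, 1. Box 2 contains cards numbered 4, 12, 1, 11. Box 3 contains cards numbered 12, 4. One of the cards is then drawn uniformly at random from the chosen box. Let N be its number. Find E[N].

E[N | box 1] = (7+7+6+11+1)/5 = 32/5.
E[N | box 2] = (4+12+1+11)/4 = 7.
E[N | box 3] = (12+4)/2 = 8.
By the law of total expectation,
E[N] = (1/3)·(32/5) + (1/3)·(7) + (1/3)·(8) = 107/15.

107/15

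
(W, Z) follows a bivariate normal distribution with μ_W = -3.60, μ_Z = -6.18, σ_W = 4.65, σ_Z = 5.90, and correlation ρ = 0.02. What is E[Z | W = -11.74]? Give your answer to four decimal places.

The regression of Z on W has slope ρ·σ_Z/σ_W and passes through (μ_W, μ_Z).
E[Z | W=-11.74] = -6.18 + (0.02)·(5.90/4.65)·(-11.74 − (-3.60)) = -6.18 + (0.025376)·(-8.14) = -6.3866.

-6.3866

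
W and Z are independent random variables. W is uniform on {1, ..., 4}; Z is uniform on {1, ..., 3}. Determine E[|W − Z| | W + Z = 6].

1

Outcomes with W + Z = 6: (3,3), (4,2), each with probability 1/12.
E[|W − Z| | W + Z = 6] = (0 + 2) / 2 = 1.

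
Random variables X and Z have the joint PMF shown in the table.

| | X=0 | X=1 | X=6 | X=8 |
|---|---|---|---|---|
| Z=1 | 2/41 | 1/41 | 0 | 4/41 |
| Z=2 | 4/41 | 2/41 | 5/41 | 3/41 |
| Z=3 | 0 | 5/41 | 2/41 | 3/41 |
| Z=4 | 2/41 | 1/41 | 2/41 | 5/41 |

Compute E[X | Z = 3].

41/10

P(Z = 3) = 10/41.
Σ X·P over the event = 1·(5/41) + 6·(2/41) + 8·(3/41) = 1.
E[X | Z = 3] = (1) / (10/41) = 41/10.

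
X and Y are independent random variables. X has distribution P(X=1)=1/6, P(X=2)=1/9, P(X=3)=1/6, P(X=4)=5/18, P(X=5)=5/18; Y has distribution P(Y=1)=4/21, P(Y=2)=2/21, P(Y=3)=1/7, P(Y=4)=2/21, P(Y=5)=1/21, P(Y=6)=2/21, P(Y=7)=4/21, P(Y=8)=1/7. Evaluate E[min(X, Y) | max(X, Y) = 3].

12/7

P(max(X, Y) = 3) = 1/9.
Summing min(X,Y)·P(x,y) over outcomes with max(X, Y) = 3 gives 4/21.
E[min(X, Y) | max(X, Y) = 3] = (4/21) / (1/9) = 12/7.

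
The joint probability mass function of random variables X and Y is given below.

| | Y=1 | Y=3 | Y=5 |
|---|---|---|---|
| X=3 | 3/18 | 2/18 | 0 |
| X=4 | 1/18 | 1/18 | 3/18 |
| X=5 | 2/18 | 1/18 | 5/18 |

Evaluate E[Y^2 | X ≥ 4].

17

P(X ≥ 4) = 13/18.
Σ Y^2·P over the event = 1·(1/18) + 9·(1/18) + 25·(3/18) + 1·(2/18) + 9·(1/18) + 25·(5/18) = 221/18.
E[Y^2 | X ≥ 4] = (221/18) / (13/18) = 17.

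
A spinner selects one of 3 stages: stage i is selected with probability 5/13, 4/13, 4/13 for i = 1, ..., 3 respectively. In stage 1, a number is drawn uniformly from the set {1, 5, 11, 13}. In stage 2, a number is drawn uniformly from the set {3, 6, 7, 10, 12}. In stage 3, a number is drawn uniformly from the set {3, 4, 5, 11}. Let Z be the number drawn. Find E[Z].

909/130

E[Z | stage 1] = (1+5+11+13)/4 = 15/2.
E[Z | stage 2] = (3+6+7+10+12)/5 = 38/5.
E[Z | stage 3] = (3+4+5+11)/4 = 23/4.
By the law of total expectation,
E[Z] = (5/13)·(15/2) + (4/13)·(38/5) + (4/13)·(23/4) = 909/130.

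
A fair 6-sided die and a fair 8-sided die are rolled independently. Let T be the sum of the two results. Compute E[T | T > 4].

26/3

P(T > 4) = 7/8.
E[T | T > 4] = (91/12) / (7/8) = 26/3.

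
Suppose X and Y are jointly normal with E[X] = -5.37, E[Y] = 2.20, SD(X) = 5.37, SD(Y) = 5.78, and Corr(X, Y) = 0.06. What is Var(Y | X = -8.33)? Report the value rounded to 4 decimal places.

33.2881

The conditional variance in a bivariate normal is σ_Y²(1 − ρ²), independent of x.
Var(Y | X=-8.33) = (5.78)²·(1 − (0.06)²) = 33.4084·0.9964 = 33.2881.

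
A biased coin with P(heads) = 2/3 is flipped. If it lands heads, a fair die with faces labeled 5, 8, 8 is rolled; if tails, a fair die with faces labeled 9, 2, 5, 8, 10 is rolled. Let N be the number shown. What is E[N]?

E[N | heads] = (5+8+8)/3 = 7.
E[N | tails] = (9+2+5+8+10)/5 = 34/5.
By the law of total expectation,
E[N] = (2/3)·(7) + (1/3)·(34/5) = 104/15.

104/15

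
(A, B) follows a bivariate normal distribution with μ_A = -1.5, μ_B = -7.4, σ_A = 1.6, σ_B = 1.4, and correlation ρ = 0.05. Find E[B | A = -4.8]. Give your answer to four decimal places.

-7.5444

The regression of B on A has slope ρ·σ_B/σ_A and passes through (μ_A, μ_B).
E[B | A=-4.8] = -7.4 + (0.05)·(1.4/1.6)·(-4.8 − (-1.5)) = -7.4 + (0.04375)·(-3.3) = -7.5444.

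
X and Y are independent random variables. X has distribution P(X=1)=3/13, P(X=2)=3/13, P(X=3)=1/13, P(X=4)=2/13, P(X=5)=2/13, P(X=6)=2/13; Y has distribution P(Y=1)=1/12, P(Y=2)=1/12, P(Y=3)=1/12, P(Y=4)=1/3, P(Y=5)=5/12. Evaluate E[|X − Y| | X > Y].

P(X > Y) = 49/156.
Summing |X−Y|·P(x,y) over outcomes with X > Y gives 47/78.
E[|X − Y| | X > Y] = (47/78) / (49/156) = 94/49.

94/49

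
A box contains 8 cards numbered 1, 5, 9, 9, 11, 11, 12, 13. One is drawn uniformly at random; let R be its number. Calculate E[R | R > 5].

65/6

P(R > 5) = 3/4.
Σ over the event: 9·1/4 + 11·1/4 + 12·1/8 + 13·1/8 = 65/8.
E[R | R > 5] = (65/8) / (3/4) = 65/6.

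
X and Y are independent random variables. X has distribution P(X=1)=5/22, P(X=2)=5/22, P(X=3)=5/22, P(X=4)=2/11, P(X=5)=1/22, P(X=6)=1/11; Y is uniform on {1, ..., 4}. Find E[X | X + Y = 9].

P(X + Y = 9) = 3/88.
Summing X·P(x,y) over outcomes with X + Y = 9 gives 17/88.
E[X | X + Y = 9] = (17/88) / (3/88) = 17/3.

17/3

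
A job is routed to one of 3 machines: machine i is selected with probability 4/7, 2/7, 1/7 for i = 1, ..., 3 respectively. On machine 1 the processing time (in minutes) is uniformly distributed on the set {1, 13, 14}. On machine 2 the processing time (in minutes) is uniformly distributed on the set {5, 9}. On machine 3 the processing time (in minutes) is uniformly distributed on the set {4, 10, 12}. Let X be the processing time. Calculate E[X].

E[X | machine 1] = (1+13+14)/3 = 28/3.
E[X | machine 2] = (5+9)/2 = 7.
E[X | machine 3] = (4+10+12)/3 = 26/3.
E[X] = (4/7)·(28/3) + (2/7)·(7) + (1/7)·(26/3) = 60/7.

60/7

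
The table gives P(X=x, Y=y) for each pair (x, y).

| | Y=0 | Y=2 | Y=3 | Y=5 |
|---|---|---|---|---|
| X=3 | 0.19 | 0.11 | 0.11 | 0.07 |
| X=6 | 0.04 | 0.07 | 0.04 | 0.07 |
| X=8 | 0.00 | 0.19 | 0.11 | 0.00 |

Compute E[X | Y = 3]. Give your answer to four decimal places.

5.5769

P(Y = 3) = 0.26.
Σ X·P over the event = 3·(0.11) + 6·(0.04) + 8·(0.11) = 1.45.
E[X | Y = 3] = (1.45) / (0.26) = 5.5769.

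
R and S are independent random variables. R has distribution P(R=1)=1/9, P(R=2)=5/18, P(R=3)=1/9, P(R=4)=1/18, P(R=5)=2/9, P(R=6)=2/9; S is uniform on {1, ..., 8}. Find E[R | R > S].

P(R > S) = 1/3.
Summing R·P(x,y) over outcomes with R > S gives 13/8.
E[R | R > S] = (13/8) / (1/3) = 39/8.

39/8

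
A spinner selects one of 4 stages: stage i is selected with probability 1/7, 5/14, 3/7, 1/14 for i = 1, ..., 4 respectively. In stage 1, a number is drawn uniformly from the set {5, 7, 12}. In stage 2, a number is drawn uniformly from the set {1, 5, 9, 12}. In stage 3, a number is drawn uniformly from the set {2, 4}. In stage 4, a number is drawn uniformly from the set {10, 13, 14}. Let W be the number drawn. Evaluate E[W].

961/168

E[W | stage 1] = (5+7+12)/3 = 8.
E[W | stage 2] = (1+5+9+12)/4 = 27/4.
E[W | stage 3] = (2+4)/2 = 3.
E[W | stage 4] = (10+13+14)/3 = 37/3.
E[W] = (1/7)·(8) + (5/14)·(27/4) + (3/7)·(3) + (1/14)·(37/3) = 961/168.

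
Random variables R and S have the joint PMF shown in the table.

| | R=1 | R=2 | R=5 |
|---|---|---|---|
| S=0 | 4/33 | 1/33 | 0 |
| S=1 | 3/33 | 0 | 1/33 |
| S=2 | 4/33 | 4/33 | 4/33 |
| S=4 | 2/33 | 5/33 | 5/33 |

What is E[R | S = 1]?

2

P(S = 1) = 4/33.
Σ R·P over the event = 1·(3/33) + 5·(1/33) = 8/33.
E[R | S = 1] = (8/33) / (4/33) = 2.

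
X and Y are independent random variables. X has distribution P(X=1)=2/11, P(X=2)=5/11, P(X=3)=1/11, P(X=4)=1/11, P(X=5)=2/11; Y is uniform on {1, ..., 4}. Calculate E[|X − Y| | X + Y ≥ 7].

14/9

P(X + Y ≥ 7) = 9/44.
Summing |X−Y|·P(x,y) over outcomes with X + Y ≥ 7 gives 7/22.
E[|X − Y| | X + Y ≥ 7] = (7/22) / (9/44) = 14/9.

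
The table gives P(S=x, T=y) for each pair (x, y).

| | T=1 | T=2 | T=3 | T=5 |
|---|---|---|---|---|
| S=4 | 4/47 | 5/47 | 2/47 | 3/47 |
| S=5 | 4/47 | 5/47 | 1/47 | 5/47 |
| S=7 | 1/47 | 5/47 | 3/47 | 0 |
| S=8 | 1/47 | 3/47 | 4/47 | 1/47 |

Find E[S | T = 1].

P(T = 1) = 10/47.
Summing S·P(S=x,T=y) over the conditioning event gives 51/47.
E[S | T = 1] = (51/47) / (10/47) = 51/10.

51/10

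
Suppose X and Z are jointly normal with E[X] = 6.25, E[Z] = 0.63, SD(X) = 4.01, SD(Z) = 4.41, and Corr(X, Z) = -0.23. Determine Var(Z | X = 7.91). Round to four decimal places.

For a bivariate normal, Var(Z | X=x) = σ_Z²(1 − ρ²).
Var(Z | X=7.91) = (4.41)²·(1 − (-0.23)²) = 19.4481·0.9471 = 18.4193.

18.4193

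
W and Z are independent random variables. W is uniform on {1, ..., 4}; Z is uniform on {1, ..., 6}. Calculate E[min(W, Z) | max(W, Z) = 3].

P(max(W, Z) = 3) = 5/24.
Summing min(W,Z)·P(x,y) over outcomes with max(W, Z) = 3 gives 3/8.
E[min(W, Z) | max(W, Z) = 3] = (3/8) / (5/24) = 9/5.

9/5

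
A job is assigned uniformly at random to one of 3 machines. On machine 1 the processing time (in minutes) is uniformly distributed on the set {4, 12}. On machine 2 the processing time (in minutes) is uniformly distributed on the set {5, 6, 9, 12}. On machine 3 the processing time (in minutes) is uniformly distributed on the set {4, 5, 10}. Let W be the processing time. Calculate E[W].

67/9

E[W | machine 1] = (4+12)/2 = 8.
E[W | machine 2] = (5+6+9+12)/4 = 8.
E[W | machine 3] = (4+5+10)/3 = 19/3.
By the law of total expectation,
E[W] = (1/3)·(8) + (1/3)·(8) + (1/3)·(19/3) = 67/9.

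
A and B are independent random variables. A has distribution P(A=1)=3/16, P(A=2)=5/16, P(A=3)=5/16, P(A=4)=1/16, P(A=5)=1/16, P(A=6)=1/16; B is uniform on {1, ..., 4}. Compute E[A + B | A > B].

P(A > B) = 13/32.
Summing (A+B)·P(x,y) over outcomes with A > B gives 71/32.
E[A + B | A > B] = (71/32) / (13/32) = 71/13.

71/13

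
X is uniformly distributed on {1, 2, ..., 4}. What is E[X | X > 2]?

7/2

Given X > 2, X is equally likely to be any of {3, 4}.
E[X | X > 2] = (3 + 4) / 2 = 7/2.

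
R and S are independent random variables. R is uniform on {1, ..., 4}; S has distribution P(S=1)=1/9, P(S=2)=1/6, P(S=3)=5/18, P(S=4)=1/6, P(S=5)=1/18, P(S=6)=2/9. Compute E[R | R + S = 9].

16/5

P(R + S = 9) = 5/72.
Summing R·P(x,y) over outcomes with R + S = 9 gives 2/9.
E[R | R + S = 9] = (2/9) / (5/72) = 16/5.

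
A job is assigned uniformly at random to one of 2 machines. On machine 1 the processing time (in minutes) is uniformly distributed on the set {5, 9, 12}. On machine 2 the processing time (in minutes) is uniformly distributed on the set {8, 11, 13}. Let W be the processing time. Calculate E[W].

29/3

E[W | machine 1] = (5+9+12)/3 = 26/3.
E[W | machine 2] = (8+11+13)/3 = 32/3.
By the law of total expectation,
E[W] = (1/2)·(26/3) + (1/2)·(32/3) = 29/3.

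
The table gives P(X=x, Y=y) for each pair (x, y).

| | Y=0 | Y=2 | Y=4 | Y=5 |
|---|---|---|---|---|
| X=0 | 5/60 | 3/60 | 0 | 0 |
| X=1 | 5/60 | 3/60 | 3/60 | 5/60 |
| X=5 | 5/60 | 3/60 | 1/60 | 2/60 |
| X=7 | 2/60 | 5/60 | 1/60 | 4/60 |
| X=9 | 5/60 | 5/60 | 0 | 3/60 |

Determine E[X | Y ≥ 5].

P(Y ≥ 5) = 7/30.
Σ X·P over the event = 1·(5/60) + 5·(2/60) + 7·(4/60) + 9·(3/60) = 7/6.
E[X | Y ≥ 5] = (7/6) / (7/30) = 5.

5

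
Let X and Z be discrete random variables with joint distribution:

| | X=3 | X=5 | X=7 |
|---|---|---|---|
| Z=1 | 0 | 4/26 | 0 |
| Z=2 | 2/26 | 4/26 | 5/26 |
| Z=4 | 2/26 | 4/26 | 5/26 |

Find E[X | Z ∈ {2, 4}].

P(Z ∈ {2, 4}) = 11/13.
Σ X·P over the event = 3·(2/26) + 3·(2/26) + 5·(4/26) + 5·(4/26) + 7·(5/26) + 7·(5/26) = 61/13.
E[X | Z ∈ {2, 4}] = (61/13) / (11/13) = 61/11.

61/11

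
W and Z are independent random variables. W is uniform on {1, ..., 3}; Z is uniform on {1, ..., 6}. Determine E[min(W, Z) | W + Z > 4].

P(W + Z > 4) = 2/3.
Summing min(W,Z)·P(x,y) over outcomes with W + Z > 4 gives 25/18.
E[min(W, Z) | W + Z > 4] = (25/18) / (2/3) = 25/12.

25/12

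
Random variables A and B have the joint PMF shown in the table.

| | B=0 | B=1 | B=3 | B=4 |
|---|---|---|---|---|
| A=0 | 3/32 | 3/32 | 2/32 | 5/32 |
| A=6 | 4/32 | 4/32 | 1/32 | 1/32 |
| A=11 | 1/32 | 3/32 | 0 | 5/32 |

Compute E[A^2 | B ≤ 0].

P(B ≤ 0) = 1/4.
Σ A^2·P over the event = 0·(3/32) + 36·(4/32) + 121·(1/32) = 265/32.
E[A^2 | B ≤ 0] = (265/32) / (1/4) = 265/8.

265/8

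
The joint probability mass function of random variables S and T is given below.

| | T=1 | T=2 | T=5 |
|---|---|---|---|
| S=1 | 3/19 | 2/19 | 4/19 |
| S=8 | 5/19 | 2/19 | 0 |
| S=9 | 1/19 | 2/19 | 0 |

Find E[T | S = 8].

P(S = 8) = 7/19.
Summing T·P(S=x,T=y) over the conditioning event gives 9/19.
E[T | S = 8] = (9/19) / (7/19) = 9/7.

9/7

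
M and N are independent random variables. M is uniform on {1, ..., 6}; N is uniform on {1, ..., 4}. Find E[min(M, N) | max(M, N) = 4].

P(max(M, N) = 4) = 7/24.
Summing min(M,N)·P(x,y) over outcomes with max(M, N) = 4 gives 2/3.
E[min(M, N) | max(M, N) = 4] = (2/3) / (7/24) = 16/7.

16/7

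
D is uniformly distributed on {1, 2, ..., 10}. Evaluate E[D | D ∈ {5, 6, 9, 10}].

15/2

P(D ∈ {5, 6, 9, 10}) = 2/5.
Σ over the event: 5·1/10 + 6·1/10 + 9·1/10 + 10·1/10 = 3.
E[D | D ∈ {5, 6, 9, 10}] = (3) / (2/5) = 15/2.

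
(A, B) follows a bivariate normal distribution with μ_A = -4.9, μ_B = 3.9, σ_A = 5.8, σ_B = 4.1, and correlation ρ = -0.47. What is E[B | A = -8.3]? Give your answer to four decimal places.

For a bivariate normal, E[B | A=x] = μ_B + ρ·(σ_B/σ_A)·(x − μ_A).
E[B | A=-8.3] = 3.9 + (-0.47)·(4.1/5.8)·(-8.3 − (-4.9)) = 3.9 + (-0.33224)·(-3.4) = 5.0296.

5.0296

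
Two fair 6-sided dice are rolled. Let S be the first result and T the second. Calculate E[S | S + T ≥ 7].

13/3

P(S + T ≥ 7) = 7/12.
Summing S·P(x,y) over outcomes with S + T ≥ 7 gives 91/36.
E[S | S + T ≥ 7] = (91/36) / (7/12) = 13/3.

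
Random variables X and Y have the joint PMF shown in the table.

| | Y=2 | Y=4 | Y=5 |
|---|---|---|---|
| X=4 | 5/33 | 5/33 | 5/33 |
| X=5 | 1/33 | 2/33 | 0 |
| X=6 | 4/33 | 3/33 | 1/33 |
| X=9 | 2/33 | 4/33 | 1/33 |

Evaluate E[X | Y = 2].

P(Y = 2) = 4/11.
Σ X·P over the event = 4·(5/33) + 5·(1/33) + 6·(4/33) + 9·(2/33) = 67/33.
E[X | Y = 2] = (67/33) / (4/11) = 67/12.

67/12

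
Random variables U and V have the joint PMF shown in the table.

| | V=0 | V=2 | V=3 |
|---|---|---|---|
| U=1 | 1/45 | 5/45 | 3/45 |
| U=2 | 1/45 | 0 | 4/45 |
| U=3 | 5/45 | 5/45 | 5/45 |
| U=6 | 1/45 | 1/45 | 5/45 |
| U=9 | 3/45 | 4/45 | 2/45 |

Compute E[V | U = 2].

12/5

P(U = 2) = 1/9.
Σ V·P over the event = 0·(1/45) + 3·(4/45) = 4/15.
E[V | U = 2] = (4/15) / (1/9) = 12/5.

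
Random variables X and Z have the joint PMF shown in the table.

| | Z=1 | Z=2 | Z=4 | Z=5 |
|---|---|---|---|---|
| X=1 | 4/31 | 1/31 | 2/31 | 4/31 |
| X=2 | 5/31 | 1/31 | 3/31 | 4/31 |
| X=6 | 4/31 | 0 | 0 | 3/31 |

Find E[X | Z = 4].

P(Z = 4) = 5/31.
Σ X·P over the event = 1·(2/31) + 2·(3/31) = 8/31.
E[X | Z = 4] = (8/31) / (5/31) = 8/5.

8/5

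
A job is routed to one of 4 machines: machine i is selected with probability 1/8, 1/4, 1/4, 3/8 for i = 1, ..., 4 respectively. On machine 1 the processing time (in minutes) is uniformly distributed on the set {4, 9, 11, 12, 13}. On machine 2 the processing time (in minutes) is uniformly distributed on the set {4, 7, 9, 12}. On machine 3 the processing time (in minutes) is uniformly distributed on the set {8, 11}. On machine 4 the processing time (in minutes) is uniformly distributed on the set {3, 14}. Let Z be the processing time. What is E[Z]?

E[Z | machine 1] = (4+9+11+12+13)/5 = 49/5.
E[Z | machine 2] = (4+7+9+12)/4 = 8.
E[Z | machine 3] = (8+11)/2 = 19/2.
E[Z | machine 4] = (3+14)/2 = 17/2.
E[Z] = (1/8)·(49/5) + (1/4)·(8) + (1/4)·(19/2) + (3/8)·(17/2) = 703/80.

703/80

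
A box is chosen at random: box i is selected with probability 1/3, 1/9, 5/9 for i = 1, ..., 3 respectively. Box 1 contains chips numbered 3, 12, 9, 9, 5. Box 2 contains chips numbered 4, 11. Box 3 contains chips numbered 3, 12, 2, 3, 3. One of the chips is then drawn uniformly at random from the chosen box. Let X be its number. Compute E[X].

533/90

E[X | box 1] = (3+12+9+9+5)/5 = 38/5.
E[X | box 2] = (4+11)/2 = 15/2.
E[X | box 3] = (3+12+2+3+3)/5 = 23/5.
E[X] = (1/3)·(38/5) + (1/9)·(15/2) + (5/9)·(23/5) = 533/90.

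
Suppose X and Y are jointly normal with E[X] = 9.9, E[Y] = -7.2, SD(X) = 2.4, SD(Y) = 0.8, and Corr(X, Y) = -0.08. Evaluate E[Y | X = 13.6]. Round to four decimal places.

For a bivariate normal, E[Y | X=x] = μ_Y + ρ·(σ_Y/σ_X)·(x − μ_X).
E[Y | X=13.6] = -7.2 + (-0.08)·(0.8/2.4)·(13.6 − (9.9)) = -7.2 + (-0.026667)·(3.7) = -7.2987.

-7.2987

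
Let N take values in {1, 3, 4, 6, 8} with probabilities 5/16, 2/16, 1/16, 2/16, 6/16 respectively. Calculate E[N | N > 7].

P(N > 7) = 3/8.
Σ over the event: 8·3/8 = 3.
E[N | N > 7] = (3) / (3/8) = 8.

8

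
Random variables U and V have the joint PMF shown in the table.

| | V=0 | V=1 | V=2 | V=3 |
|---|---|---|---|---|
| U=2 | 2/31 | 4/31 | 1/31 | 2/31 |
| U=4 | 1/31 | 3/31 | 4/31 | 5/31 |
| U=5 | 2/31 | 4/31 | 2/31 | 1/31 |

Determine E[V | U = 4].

2

P(U = 4) = 13/31.
Σ V·P over the event = 0·(1/31) + 1·(3/31) + 2·(4/31) + 3·(5/31) = 26/31.
E[V | U = 4] = (26/31) / (13/31) = 2.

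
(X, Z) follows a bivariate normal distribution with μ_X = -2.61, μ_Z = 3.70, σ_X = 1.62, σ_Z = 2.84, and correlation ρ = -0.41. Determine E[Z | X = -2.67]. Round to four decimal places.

3.7431

The regression of Z on X has slope ρ·σ_Z/σ_X and passes through (μ_X, μ_Z).
E[Z | X=-2.67] = 3.70 + (-0.41)·(2.84/1.62)·(-2.67 − (-2.61)) = 3.70 + (-0.71877)·(-0.06) = 3.7431.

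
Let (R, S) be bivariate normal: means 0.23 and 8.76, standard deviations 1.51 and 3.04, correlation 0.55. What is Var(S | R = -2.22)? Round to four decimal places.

6.4460

Var(S | R=x) = (1 − ρ²)·σ_S².
Var(S | R=-2.22) = (3.04)²·(1 − (0.55)²) = 9.2416·0.6975 = 6.4460.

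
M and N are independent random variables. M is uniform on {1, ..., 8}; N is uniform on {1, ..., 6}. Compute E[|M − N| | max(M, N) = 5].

Outcomes with max(M, N) = 5: (1,5), (2,5), (3,5), (4,5), (5,1), (5,2), (5,3), (5,4), (5,5), each with probability 1/48.
E[|M − N| | max(M, N) = 5] = (4 + 3 + 2 + 1 + 4 + 3 + 2 + 1 + 0) / 9 = 20/9.

20/9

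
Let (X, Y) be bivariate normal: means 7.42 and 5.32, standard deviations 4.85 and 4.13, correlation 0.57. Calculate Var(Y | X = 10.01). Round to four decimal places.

11.5151

For a bivariate normal, Var(Y | X=x) = σ_Y²(1 − ρ²).
Var(Y | X=10.01) = (4.13)²·(1 − (0.57)²) = 17.0569·0.6751 = 11.5151.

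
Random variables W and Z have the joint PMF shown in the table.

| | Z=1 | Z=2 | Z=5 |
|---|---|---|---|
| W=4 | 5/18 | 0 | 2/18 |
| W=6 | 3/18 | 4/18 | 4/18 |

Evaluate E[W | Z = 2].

6

P(Z = 2) = 2/9.
Σ W·P over the event = 6·(4/18) = 4/3.
E[W | Z = 2] = (4/3) / (2/9) = 6.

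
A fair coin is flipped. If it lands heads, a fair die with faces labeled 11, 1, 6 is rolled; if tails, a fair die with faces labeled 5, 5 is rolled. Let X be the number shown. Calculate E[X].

E[X | heads] = (11+1+6)/3 = 6.
E[X | tails] = (5+5)/2 = 5.
E[X] = (1/2)·(6) + (1/2)·(5) = 11/2.

11/2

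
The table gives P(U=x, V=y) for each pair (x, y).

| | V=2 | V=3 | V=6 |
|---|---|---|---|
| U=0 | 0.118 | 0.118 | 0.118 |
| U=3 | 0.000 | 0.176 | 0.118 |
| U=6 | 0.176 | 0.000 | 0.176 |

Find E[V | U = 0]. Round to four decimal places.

P(U = 0) = 0.354.
Σ V·P over the event = 2·(0.118) + 3·(0.118) + 6·(0.118) = 1.298.
E[V | U = 0] = (1.298) / (0.354) = 3.6667.

3.6667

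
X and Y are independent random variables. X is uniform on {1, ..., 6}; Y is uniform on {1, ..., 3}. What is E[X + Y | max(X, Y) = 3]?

Outcomes with max(X, Y) = 3: (1,3), (2,3), (3,1), (3,2), (3,3), each with probability 1/18.
E[X + Y | max(X, Y) = 3] = (4 + 5 + 4 + 5 + 6) / 5 = 24/5.

24/5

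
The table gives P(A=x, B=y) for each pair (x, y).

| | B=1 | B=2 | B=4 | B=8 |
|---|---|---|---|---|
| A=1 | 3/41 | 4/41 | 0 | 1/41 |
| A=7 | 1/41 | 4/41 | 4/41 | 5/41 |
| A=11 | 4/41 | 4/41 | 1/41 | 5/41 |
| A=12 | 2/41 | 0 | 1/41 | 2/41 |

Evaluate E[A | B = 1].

P(B = 1) = 10/41.
Summing A·P(A=x,B=y) over the conditioning event gives 78/41.
E[A | B = 1] = (78/41) / (10/41) = 39/5.

39/5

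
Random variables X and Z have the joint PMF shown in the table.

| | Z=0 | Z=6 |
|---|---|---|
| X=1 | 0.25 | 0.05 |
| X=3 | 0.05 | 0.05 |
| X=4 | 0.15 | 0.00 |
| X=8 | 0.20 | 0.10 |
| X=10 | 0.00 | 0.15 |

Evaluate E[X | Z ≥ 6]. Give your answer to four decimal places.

7.1429

P(Z ≥ 6) = 0.35.
Σ X·P over the event = 1·(0.05) + 3·(0.05) + 8·(0.10) + 10·(0.15) = 2.50.
E[X | Z ≥ 6] = (2.50) / (0.35) = 7.1429.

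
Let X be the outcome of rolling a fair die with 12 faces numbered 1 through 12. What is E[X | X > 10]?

23/2

Given X > 10, X is equally likely to be any of {11, 12}.
E[X | X > 10] = (11 + 12) / 2 = 23/2.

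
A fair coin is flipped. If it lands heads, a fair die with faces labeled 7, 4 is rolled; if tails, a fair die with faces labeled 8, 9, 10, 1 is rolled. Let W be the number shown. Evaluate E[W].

25/4

E[W | heads] = (7+4)/2 = 11/2.
E[W | tails] = (8+9+10+1)/4 = 7.
By the law of total expectation,
E[W] = (1/2)·(11/2) + (1/2)·(7) = 25/4.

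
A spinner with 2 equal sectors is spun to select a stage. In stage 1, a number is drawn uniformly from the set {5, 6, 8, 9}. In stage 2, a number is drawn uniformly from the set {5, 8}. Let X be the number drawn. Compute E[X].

27/4

E[X | stage 1] = (5+6+8+9)/4 = 7.
E[X | stage 2] = (5+8)/2 = 13/2.
E[X] = (1/2)·(7) + (1/2)·(13/2) = 27/4.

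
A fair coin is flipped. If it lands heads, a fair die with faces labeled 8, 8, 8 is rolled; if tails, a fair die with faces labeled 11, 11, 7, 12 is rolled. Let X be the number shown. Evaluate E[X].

73/8

E[X | heads] = (8+8+8)/3 = 8.
E[X | tails] = (11+11+7+12)/4 = 41/4.
By the law of total expectation,
E[X] = (1/2)·(8) + (1/2)·(41/4) = 73/8.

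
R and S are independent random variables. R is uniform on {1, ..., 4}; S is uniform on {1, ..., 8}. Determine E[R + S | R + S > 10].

34/3

P(R + S > 10) = 3/32.
Summing (R+S)·P(x,y) over outcomes with R + S > 10 gives 17/16.
E[R + S | R + S > 10] = (17/16) / (3/32) = 34/3.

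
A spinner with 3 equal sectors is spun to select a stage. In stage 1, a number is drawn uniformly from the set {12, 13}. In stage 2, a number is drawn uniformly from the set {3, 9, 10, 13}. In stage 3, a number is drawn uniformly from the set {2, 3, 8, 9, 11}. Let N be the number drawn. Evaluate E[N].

557/60

E[N | stage 1] = (12+13)/2 = 25/2.
E[N | stage 2] = (3+9+10+13)/4 = 35/4.
E[N | stage 3] = (2+3+8+9+11)/5 = 33/5.
By the law of total expectation,
E[N] = (1/3)·(25/2) + (1/3)·(35/4) + (1/3)·(33/5) = 557/60.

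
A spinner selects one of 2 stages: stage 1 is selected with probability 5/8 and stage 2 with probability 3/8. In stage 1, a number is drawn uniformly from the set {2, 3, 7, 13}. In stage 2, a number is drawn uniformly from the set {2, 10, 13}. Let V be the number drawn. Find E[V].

225/32

E[V | stage 1] = (2+3+7+13)/4 = 25/4.
E[V | stage 2] = (2+10+13)/3 = 25/3.
By the law of total expectation,
E[V] = (5/8)·(25/4) + (3/8)·(25/3) = 225/32.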